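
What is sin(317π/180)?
sin(317π/180) = -0.682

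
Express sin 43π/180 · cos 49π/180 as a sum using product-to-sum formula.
sin 43π/180 cos 49π/180 = (1/2)[sin(43π/180+49π/180) + sin(43π/180-49π/180)]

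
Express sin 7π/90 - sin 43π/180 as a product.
sin 7π/90 - sin 43π/180 = 2 cos(19π/120) sin(-29π/360)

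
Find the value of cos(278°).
cos(278°) = 0.1392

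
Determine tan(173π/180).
tan(173π/180) = -0.1228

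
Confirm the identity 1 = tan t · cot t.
RHS = (sin t/cos t) · (cos t/sin t) = 1 = LHS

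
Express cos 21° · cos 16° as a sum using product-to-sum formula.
cos 21° cos 16° = (1/2)[cos(21°-16°) + cos(21°+16°)]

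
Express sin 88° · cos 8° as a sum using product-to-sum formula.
sin 88° cos 8° = (1/2)[sin(88°+8°) + sin(88°-8°)]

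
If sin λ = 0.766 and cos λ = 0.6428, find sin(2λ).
sin(2λ) = 2 sin λ cos λ = 0.9848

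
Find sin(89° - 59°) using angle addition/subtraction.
sin(89° - 59°) = sin 89° cos 59° - cos 89° sin 59° = 1/2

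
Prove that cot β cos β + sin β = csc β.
LHS = cos²β/sin β + sin β = (cos²β + sin²β)/sin β = 1/sin β = csc β = RHS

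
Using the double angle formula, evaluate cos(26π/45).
cos(26π/45) = cos²13π/45 - sin²13π/45 = -0.2419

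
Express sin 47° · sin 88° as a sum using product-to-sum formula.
sin 47° sin 88° = (1/2)[cos(47°-88°) - cos(47°+88°)]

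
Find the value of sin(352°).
sin(352°) = -0.1392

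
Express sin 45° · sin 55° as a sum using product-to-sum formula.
sin 45° sin 55° = (1/2)[cos(45°-55°) - cos(45°+55°)]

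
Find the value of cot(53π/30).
cot(53π/30) = -1.111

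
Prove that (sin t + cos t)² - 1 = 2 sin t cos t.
LHS = sin²t + 2 sin t cos t + cos²t - 1 = (sin²t + cos²t) + 2 sin t cos t - 1 = 1 + 2 sin t cos t - 1 = 2 sin t cos t = RHS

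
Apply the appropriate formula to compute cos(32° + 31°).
cos(32° + 31°) = cos 32° cos 31° - sin 32° sin 31° = 0.454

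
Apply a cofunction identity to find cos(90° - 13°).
cos(90° - 13°) = sin(13°) = 0.225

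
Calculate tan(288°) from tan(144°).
tan(288°) = 2 tan 144° / (1 - tan²144°) = -3.078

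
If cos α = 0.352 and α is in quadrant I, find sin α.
sin α = 0.936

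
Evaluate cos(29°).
cos(29°) = 0.8746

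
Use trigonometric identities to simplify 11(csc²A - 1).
11(csc²A - 1) = 11(cot²A) (using Pythagorean identity)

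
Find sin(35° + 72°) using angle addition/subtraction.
sin(35° + 72°) = sin 35° cos 72° + cos 35° sin 72° = 0.9563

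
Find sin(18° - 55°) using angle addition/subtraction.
sin(18° - 55°) = sin 18° cos 55° - cos 18° sin 55° = -0.6018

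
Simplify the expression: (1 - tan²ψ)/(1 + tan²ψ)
(1 - tan²ψ)/(1 + tan²ψ) = cos(2ψ) (using Double angle)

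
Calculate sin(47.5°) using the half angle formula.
sin(47.5°) = √((1 - cos 95°)/2) = 0.7373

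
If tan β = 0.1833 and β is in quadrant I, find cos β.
cos β = 0.9836 (using tan²β + 1 = sec²β)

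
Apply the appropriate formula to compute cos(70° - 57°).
cos(70° - 57°) = cos 70° cos 57° + sin 70° sin 57° = 0.9744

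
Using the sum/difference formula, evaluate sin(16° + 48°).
sin(16° + 48°) = sin 16° cos 48° + cos 16° sin 48° = 0.8988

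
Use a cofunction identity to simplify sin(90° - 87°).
sin(90° - 87°) = cos(87°)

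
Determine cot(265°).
cot(265°) = 0.08749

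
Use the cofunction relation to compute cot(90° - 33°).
cot(90° - 33°) = tan(33°) = 0.6494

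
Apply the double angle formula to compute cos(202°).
cos(202°) = 1 - 2sin²101° = -0.9272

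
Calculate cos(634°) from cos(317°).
cos(634°) = cos²317° - sin²317° = 0.06976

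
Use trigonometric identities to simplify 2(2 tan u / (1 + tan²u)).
2(2 tan u / (1 + tan²u)) = 2(sin(2u)) (using Double angle)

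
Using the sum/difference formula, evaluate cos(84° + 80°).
cos(84° + 80°) = cos 84° cos 80° - sin 84° sin 80° = -0.9613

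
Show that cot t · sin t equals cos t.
LHS = (cos t/sin t) · sin t = cos t = RHS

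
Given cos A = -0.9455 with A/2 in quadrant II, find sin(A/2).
sin(A/2) = ±√((1 - cos A)/2); positive since A/2 ∈ QII, so sin(A/2) = 0.9863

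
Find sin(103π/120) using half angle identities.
sin(103π/120) = √((1 - cos 103π/60)/2) = 0.4305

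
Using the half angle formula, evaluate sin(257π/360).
sin(257π/360) = √((1 - cos 257π/180)/2) = 0.7826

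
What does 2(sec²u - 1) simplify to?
2(sec²u - 1) = 2(tan²u) (using Pythagorean identity)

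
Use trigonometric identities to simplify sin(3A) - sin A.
sin(3A) - sin A = 2 cos(2A) sin A (using Sum-to-product)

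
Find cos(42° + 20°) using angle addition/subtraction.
cos(42° + 20°) = cos 42° cos 20° - sin 42° sin 20° = 0.4695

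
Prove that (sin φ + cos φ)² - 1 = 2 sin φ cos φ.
LHS = sin²φ + 2 sin φ cos φ + cos²φ - 1 = (sin²φ + cos²φ) + 2 sin φ cos φ - 1 = 1 + 2 sin φ cos φ - 1 = 2 sin φ cos φ = RHS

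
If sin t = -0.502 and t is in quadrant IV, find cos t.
cos t = 0.8649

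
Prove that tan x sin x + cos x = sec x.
LHS = sin²x/cos x + cos x = (sin²x + cos²x)/cos x = 1/cos x = sec x = RHS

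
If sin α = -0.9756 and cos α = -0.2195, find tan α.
tan α = sin α / cos α = 4.445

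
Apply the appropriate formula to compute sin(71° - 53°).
sin(71° - 53°) = sin 71° cos 53° - cos 71° sin 53° = 0.309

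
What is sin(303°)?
sin(303°) = -0.8387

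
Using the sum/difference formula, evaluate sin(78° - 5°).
sin(78° - 5°) = sin 78° cos 5° - cos 78° sin 5° = 0.9563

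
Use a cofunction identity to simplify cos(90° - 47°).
cos(90° - 47°) = sin(47°)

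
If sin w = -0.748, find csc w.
csc w = 1/sin w = -1.337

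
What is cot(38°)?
cot(38°) = 1.28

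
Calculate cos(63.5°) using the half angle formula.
cos(63.5°) = √((1 + cos 127°)/2) = 0.4462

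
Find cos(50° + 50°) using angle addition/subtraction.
cos(50° + 50°) = cos 50° cos 50° - sin 50° sin 50° = -0.1736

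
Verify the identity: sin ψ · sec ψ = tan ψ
LHS = sin ψ · (1/cos ψ) = sin ψ/cos ψ = tan ψ = RHS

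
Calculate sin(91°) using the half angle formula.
sin(91°) = √((1 - cos 182°)/2) = 0.9998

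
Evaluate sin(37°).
sin(37°) = 0.6018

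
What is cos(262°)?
cos(262°) = -0.1392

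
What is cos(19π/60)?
cos(19π/60) = 0.5446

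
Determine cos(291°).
cos(291°) = 0.3584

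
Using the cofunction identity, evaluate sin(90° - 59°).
sin(90° - 59°) = cos(59°) = 0.515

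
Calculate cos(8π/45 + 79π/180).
cos(8π/45 + 79π/180) = cos 8π/45 cos 79π/180 - sin 8π/45 sin 79π/180 = -0.3584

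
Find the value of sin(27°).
sin(27°) = 0.454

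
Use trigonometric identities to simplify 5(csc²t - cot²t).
5(csc²t - cot²t) = 5 (using Pythagorean identity)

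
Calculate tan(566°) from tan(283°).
tan(566°) = 2 tan 283° / (1 - tan²283°) = 0.4877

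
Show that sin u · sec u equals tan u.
LHS = sin u · (1/cos u) = sin u/cos u = tan u = RHS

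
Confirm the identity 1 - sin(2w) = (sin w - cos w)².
RHS = sin²w - 2 sin w cos w + cos²w = (sin²w + cos²w) - 2 sin w cos w = 1 - sin(2w) = LHS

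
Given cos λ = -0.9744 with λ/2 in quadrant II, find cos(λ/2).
cos(λ/2) = ±√((1 + cos λ)/2); negative since λ/2 ∈ QII, so cos(λ/2) = -0.1131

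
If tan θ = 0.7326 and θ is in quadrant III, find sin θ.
sin θ = -0.591 (using tan²θ + 1 = sec²θ)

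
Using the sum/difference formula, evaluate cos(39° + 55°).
cos(39° + 55°) = cos 39° cos 55° - sin 39° sin 55° = -0.06976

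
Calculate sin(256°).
sin(256°) = -0.9703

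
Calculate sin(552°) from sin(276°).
sin(552°) = 2 sin 276° cos 276° = -0.2079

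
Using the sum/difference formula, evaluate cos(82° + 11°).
cos(82° + 11°) = cos 82° cos 11° - sin 82° sin 11° = -0.05234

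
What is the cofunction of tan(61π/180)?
tan(61π/180) = cot(π/2 - 61π/180) = cot(29π/180)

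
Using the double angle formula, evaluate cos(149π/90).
cos(149π/90) = cos²149π/180 - sin²149π/180 = 0.4695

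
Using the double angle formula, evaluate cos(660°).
cos(660°) = cos²330° - sin²330° = 1/2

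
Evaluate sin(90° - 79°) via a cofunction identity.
sin(90° - 79°) = cos(79°) = 0.1908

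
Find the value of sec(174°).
sec(174°) = -1.006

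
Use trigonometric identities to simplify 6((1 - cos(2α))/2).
6((1 - cos(2α))/2) = 6(sin²α) (using Power reduction)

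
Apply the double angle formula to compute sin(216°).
sin(216°) = 2 sin 108° cos 108° = -0.5878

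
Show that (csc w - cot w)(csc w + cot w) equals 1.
LHS = csc²w - cot²w = (1 + cot²w) - cot²w = 1 = RHS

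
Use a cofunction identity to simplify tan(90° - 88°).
tan(90° - 88°) = cot(88°)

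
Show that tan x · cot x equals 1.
LHS = (sin x/cos x) · (cos x/sin x) = 1 = RHS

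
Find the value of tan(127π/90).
tan(127π/90) = 3.487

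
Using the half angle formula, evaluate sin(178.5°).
sin(178.5°) = √((1 - cos 357°)/2) = 0.02618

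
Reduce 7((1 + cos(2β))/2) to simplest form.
7((1 + cos(2β))/2) = 7(cos²β) (using Power reduction)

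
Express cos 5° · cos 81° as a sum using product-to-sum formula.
cos 5° cos 81° = (1/2)[cos(5°-81°) + cos(5°+81°)]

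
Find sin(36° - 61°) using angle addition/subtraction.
sin(36° - 61°) = sin 36° cos 61° - cos 36° sin 61° = -0.4226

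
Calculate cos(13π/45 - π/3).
cos(13π/45 - π/3) = cos 13π/45 cos π/3 + sin 13π/45 sin π/3 = 0.9903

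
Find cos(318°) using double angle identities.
cos(318°) = cos²159° - sin²159° = 0.7431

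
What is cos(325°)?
cos(325°) = 0.8192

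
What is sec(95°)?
sec(95°) = -11.47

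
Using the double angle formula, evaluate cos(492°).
cos(492°) = cos²246° - sin²246° = -0.6691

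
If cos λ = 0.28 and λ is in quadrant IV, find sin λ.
sin λ = -0.96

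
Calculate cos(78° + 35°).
cos(78° + 35°) = cos 78° cos 35° - sin 78° sin 35° = -0.3907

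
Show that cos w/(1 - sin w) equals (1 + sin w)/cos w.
RHS = (1 + sin w)(1 - sin w) / (cos w(1 - sin w)) = (1 - sin²w) / (cos w(1 - sin w)) = cos²w / (cos w(1 - sin w)) = cos w/(1 - sin w) = LHS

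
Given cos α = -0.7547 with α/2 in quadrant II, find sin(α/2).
sin(α/2) = ±√((1 - cos α)/2); positive since α/2 ∈ QII, so sin(α/2) = 0.9367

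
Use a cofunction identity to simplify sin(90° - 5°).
sin(90° - 5°) = cos(5°)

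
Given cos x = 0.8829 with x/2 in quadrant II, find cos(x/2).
cos(x/2) = ±√((1 + cos x)/2); negative since x/2 ∈ QII, so cos(x/2) = -0.9703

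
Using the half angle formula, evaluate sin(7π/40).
sin(7π/40) = √((1 - cos 7π/20)/2) = 0.5225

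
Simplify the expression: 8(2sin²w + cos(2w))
8(2sin²w + cos(2w)) = 8 (using Double angle)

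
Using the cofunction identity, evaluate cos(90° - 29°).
cos(90° - 29°) = sin(29°) = 0.4848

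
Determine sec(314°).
sec(314°) = 1.44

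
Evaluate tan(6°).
tan(6°) = 0.1051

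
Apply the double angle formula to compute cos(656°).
cos(656°) = 1 - 2sin²328° = 0.4384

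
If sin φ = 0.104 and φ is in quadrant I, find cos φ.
cos φ = 0.9946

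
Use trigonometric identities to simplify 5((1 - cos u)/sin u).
5((1 - cos u)/sin u) = 5(tan(u/2)) (using Half angle)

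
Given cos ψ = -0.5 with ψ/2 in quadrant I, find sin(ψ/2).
sin(ψ/2) = ±√((1 - cos ψ)/2); positive since ψ/2 ∈ QI, so sin(ψ/2) = √3/2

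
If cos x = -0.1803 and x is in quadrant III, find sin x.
sin x = -0.9836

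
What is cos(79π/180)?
cos(79π/180) = 0.1908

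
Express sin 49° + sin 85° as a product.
sin 49° + sin 85° = 2 sin(67°) cos(-18°)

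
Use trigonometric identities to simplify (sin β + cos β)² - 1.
(sin β + cos β)² - 1 = sin(2β) (using Pythagorean + double angle)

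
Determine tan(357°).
tan(357°) = -0.05241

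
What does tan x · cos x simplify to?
tan x · cos x = sin x (using Quotient identity)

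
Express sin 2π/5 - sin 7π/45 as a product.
sin 2π/5 - sin 7π/45 = 2 cos(5π/18) sin(11π/90)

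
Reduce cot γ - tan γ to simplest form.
cot γ - tan γ = 2 cot(2γ) (using Double angle)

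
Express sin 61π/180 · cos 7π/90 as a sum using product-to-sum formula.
sin 61π/180 cos 7π/90 = (1/2)[sin(61π/180+7π/90) + sin(61π/180-7π/90)]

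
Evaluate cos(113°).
cos(113°) = -0.3907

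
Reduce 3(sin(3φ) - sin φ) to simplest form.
3(sin(3φ) - sin φ) = 3(2 cos(2φ) sin φ) (using Sum-to-product)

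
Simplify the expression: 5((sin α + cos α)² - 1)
5((sin α + cos α)² - 1) = 5(sin(2α)) (using Pythagorean + double angle)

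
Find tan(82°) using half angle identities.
tan(82°) = sin 164° / (1 + cos 164°) = 7.115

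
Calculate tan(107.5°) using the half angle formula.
tan(107.5°) = sin 215° / (1 + cos 215°) = -3.172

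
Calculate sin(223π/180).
sin(223π/180) = -0.682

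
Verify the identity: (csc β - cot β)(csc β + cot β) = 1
LHS = csc²β - cot²β = (1 + cot²β) - cot²β = 1 = RHS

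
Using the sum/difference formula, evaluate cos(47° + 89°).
cos(47° + 89°) = cos 47° cos 89° - sin 47° sin 89° = -0.7193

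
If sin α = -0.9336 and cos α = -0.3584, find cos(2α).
cos(2α) = cos²α - sin²α = -0.7432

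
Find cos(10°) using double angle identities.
cos(10°) = cos²5° - sin²5° = 0.9848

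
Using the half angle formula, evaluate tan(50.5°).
tan(50.5°) = sin 101° / (1 + cos 101°) = 1.213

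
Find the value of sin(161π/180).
sin(161π/180) = 0.3256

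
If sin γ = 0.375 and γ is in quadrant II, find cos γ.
cos γ = -0.927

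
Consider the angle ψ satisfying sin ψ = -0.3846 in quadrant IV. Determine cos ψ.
cos ψ = √(1 - sin²ψ) = 0.9231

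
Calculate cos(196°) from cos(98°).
cos(196°) = cos²98° - sin²98° = -0.9613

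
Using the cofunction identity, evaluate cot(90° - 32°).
cot(90° - 32°) = tan(32°) = 0.6249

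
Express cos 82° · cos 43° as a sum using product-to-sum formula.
cos 82° cos 43° = (1/2)[cos(82°-43°) + cos(82°+43°)]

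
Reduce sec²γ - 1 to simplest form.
sec²γ - 1 = tan²γ (using Pythagorean identity)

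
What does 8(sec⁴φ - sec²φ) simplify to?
8(sec⁴φ - sec²φ) = 8(tan⁴φ + tan²φ) (using Pythagorean)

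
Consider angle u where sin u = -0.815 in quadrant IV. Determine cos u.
cos u = √(1 - sin²u) = 0.5795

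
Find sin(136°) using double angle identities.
sin(136°) = 2 sin 68° cos 68° = 0.6947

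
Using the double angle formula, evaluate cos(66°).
cos(66°) = cos²33° - sin²33° = 0.4067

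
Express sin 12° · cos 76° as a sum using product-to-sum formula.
sin 12° cos 76° = (1/2)[sin(12°+76°) + sin(12°-76°)]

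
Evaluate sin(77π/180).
sin(77π/180) = 0.9744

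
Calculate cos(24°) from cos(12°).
cos(24°) = cos²12° - sin²12° = 0.9135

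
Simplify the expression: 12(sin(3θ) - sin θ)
12(sin(3θ) - sin θ) = 12(2 cos(2θ) sin θ) (using Sum-to-product)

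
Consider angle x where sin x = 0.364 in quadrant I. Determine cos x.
cos x = √(1 - sin²x) = 0.9314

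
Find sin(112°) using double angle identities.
sin(112°) = 2 sin 56° cos 56° = 0.9272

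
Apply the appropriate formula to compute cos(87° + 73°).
cos(87° + 73°) = cos 87° cos 73° - sin 87° sin 73° = -0.9397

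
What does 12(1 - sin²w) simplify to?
12(1 - sin²w) = 12(cos²w) (using Pythagorean identity)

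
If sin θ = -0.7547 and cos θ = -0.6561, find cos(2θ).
cos(2θ) = cos²θ - sin²θ = -0.1391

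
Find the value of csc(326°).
csc(326°) = -1.788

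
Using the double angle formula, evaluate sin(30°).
sin(30°) = 2 sin 15° cos 15° = 1/2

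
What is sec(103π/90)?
sec(103π/90) = -1.113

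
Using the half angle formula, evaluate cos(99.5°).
cos(99.5°) = -√((1 + cos 199°)/2) = -0.165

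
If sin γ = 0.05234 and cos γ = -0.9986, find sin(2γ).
sin(2γ) = 2 sin γ cos γ = -0.1045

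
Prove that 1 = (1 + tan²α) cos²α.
RHS = sec²α · cos²α = (1/cos²α) · cos²α = 1 = LHS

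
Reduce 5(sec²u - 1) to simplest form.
5(sec²u - 1) = 5(tan²u) (using Pythagorean identity)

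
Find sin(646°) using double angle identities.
sin(646°) = 2 sin 323° cos 323° = -0.9613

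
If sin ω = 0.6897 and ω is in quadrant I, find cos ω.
cos ω = 0.7241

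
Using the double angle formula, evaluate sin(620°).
sin(620°) = 2 sin 310° cos 310° = -0.9848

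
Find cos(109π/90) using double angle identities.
cos(109π/90) = cos²109π/180 - sin²109π/180 = -0.788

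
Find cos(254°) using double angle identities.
cos(254°) = cos²127° - sin²127° = -0.2756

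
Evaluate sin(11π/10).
sin(11π/10) = -0.309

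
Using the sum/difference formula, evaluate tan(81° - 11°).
tan(81° - 11°) = (tan 81° - tan 11°)/(1 + tan 81° tan 11°) = 2.747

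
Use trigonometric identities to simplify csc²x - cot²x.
csc²x - cot²x = 1 (using Pythagorean identity)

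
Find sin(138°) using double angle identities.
sin(138°) = 2 sin 69° cos 69° = 0.6691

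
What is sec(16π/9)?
sec(16π/9) = 1.305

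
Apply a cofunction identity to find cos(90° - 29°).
cos(90° - 29°) = sin(29°) = 0.4848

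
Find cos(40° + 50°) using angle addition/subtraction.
cos(40° + 50°) = cos 40° cos 50° - sin 40° sin 50° = 0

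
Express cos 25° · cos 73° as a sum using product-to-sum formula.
cos 25° cos 73° = (1/2)[cos(25°-73°) + cos(25°+73°)]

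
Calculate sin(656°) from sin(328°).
sin(656°) = 2 sin 328° cos 328° = -0.8988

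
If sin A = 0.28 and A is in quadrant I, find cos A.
cos A = 0.96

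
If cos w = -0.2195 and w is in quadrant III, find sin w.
sin w = -0.9756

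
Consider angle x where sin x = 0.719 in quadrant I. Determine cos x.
cos x = √(1 - sin²x) = 0.695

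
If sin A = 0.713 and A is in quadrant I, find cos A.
cos A = 0.7012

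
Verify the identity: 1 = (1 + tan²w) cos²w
RHS = sec²w · cos²w = (1/cos²w) · cos²w = 1 = LHS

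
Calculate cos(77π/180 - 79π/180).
cos(77π/180 - 79π/180) = cos 77π/180 cos 79π/180 + sin 77π/180 sin 79π/180 = 0.9994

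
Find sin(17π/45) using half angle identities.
sin(17π/45) = √((1 - cos 34π/45)/2) = 0.9272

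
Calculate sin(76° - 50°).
sin(76° - 50°) = sin 76° cos 50° - cos 76° sin 50° = 0.4384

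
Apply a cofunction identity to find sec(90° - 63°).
sec(90° - 63°) = csc(63°) = 1.122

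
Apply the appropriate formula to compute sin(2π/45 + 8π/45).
sin(2π/45 + 8π/45) = sin 2π/45 cos 8π/45 + cos 2π/45 sin 8π/45 = 0.6428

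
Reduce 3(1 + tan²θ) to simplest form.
3(1 + tan²θ) = 3(sec²θ) (using Pythagorean identity)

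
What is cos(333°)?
cos(333°) = 0.891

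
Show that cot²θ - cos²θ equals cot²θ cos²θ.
LHS = cos²θ/sin²θ - cos²θ = cos²θ(1/sin²θ - 1) = cos²θ · (1 - sin²θ)/sin²θ = cos²θ · cos²θ/sin²θ = cos²θ · cot²θ = RHS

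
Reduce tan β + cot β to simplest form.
tan β + cot β = sec β csc β (using Quotient identities)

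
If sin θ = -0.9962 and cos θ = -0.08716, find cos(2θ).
cos(2θ) = cos²θ - sin²θ = -0.9848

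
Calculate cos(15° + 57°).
cos(15° + 57°) = cos 15° cos 57° - sin 15° sin 57° = 0.309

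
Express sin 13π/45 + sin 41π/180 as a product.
sin 13π/45 + sin 41π/180 = 2 sin(31π/120) cos(11π/360)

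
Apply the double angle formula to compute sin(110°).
sin(110°) = 2 sin 55° cos 55° = 0.9397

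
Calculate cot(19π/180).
cot(19π/180) = 2.904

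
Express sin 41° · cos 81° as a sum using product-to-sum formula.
sin 41° cos 81° = (1/2)[sin(41°+81°) + sin(41°-81°)]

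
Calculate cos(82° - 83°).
cos(82° - 83°) = cos 82° cos 83° + sin 82° sin 83° = 0.9998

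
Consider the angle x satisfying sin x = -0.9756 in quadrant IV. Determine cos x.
cos x = √(1 - sin²x) = 0.2196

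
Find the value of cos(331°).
cos(331°) = 0.8746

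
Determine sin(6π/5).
sin(6π/5) = -0.5878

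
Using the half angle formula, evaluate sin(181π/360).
sin(181π/360) = √((1 - cos 181π/180)/2) = 1.0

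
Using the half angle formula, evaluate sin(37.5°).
sin(37.5°) = √((1 - cos 75°)/2) = 0.6088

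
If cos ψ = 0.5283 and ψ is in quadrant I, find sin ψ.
sin ψ = 0.8491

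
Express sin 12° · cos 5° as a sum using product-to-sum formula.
sin 12° cos 5° = (1/2)[sin(12°+5°) + sin(12°-5°)]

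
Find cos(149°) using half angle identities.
cos(149°) = -√((1 + cos 298°)/2) = -0.8572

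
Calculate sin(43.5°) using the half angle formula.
sin(43.5°) = √((1 - cos 87°)/2) = 0.6884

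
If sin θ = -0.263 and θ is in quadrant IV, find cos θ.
cos θ = 0.9648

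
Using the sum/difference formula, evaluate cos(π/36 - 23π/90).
cos(π/36 - 23π/90) = cos π/36 cos 23π/90 + sin π/36 sin 23π/90 = 0.7547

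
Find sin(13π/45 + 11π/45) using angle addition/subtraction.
sin(13π/45 + 11π/45) = sin 13π/45 cos 11π/45 + cos 13π/45 sin 11π/45 = 0.9945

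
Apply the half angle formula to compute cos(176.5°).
cos(176.5°) = -√((1 + cos 353°)/2) = -0.9981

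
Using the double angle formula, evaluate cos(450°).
cos(450°) = cos²225° - sin²225° = 0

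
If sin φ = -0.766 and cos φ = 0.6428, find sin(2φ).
sin(2φ) = 2 sin φ cos φ = -0.9848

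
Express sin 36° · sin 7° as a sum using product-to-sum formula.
sin 36° sin 7° = (1/2)[cos(36°-7°) - cos(36°+7°)]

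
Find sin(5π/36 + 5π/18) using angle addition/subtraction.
sin(5π/36 + 5π/18) = sin 5π/36 cos 5π/18 + cos 5π/36 sin 5π/18 = (√6+√2)/4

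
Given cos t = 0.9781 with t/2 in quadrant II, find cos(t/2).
cos(t/2) = ±√((1 + cos t)/2); negative since t/2 ∈ QII, so cos(t/2) = -0.9945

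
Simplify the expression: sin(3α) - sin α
sin(3α) - sin α = 2 cos(2α) sin α (using Sum-to-product)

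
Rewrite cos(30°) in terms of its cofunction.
cos(30°) = sin(90° - 30°) = sin(60°)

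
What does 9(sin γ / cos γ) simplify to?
9(sin γ / cos γ) = 9(tan γ) (using Quotient identity)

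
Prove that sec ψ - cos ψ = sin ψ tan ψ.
LHS = 1/cos ψ - cos ψ = (1 - cos²ψ)/cos ψ = sin²ψ/cos ψ = sin ψ · (sin ψ/cos ψ) = sin ψ tan ψ = RHS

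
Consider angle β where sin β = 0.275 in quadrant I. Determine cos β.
cos β = √(1 - sin²β) = 0.9614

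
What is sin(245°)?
sin(245°) = -0.9063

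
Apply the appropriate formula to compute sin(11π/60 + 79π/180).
sin(11π/60 + 79π/180) = sin 11π/60 cos 79π/180 + cos 11π/60 sin 79π/180 = 0.9272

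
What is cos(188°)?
cos(188°) = -0.9903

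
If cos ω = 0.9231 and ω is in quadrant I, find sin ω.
sin ω = 0.3846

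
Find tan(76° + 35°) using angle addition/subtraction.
tan(76° + 35°) = (tan 76° + tan 35°)/(1 - tan 76° tan 35°) = -2.605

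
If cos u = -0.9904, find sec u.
sec u = 1/cos u = -1.01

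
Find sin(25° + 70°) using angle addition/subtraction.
sin(25° + 70°) = sin 25° cos 70° + cos 25° sin 70° = 0.9962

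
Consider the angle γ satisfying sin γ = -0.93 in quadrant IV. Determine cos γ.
cos γ = √(1 - sin²γ) = 0.3676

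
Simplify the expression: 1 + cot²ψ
1 + cot²ψ = csc²ψ (using Pythagorean identity)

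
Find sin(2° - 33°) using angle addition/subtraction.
sin(2° - 33°) = sin 2° cos 33° - cos 2° sin 33° = -0.515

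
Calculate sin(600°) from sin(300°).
sin(600°) = 2 sin 300° cos 300° = -√3/2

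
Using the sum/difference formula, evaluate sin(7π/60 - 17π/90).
sin(7π/60 - 17π/90) = sin 7π/60 cos 17π/90 - cos 7π/60 sin 17π/90 = -0.225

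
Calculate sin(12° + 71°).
sin(12° + 71°) = sin 12° cos 71° + cos 12° sin 71° = 0.9925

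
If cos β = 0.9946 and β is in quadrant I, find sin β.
sin β = 0.1038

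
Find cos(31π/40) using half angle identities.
cos(31π/40) = -√((1 + cos 31π/20)/2) = -0.7604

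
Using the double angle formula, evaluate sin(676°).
sin(676°) = 2 sin 338° cos 338° = -0.6947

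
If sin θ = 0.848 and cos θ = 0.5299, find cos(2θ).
cos(2θ) = cos²θ - sin²θ = -0.4383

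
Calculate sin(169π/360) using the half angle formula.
sin(169π/360) = √((1 - cos 169π/180)/2) = 0.9954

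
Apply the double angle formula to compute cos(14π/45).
cos(14π/45) = cos²7π/45 - sin²7π/45 = 0.5592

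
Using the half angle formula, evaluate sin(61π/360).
sin(61π/360) = √((1 - cos 61π/180)/2) = 0.5075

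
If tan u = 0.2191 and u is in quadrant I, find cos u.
cos u = 0.9768 (using tan²u + 1 = sec²u)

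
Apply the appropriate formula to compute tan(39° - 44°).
tan(39° - 44°) = (tan 39° - tan 44°)/(1 + tan 39° tan 44°) = -0.08749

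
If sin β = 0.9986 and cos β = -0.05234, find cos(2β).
cos(2β) = cos²β - sin²β = -0.9945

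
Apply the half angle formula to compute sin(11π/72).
sin(11π/72) = √((1 - cos 11π/36)/2) = 0.4617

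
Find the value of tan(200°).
tan(200°) = 0.364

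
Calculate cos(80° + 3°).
cos(80° + 3°) = cos 80° cos 3° - sin 80° sin 3° = 0.1219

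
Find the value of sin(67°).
sin(67°) = 0.9205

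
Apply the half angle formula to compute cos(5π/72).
cos(5π/72) = √((1 + cos 5π/36)/2) = 0.9763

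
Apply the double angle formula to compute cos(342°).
cos(342°) = cos²171° - sin²171° = 0.9511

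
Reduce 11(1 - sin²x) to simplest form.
11(1 - sin²x) = 11(cos²x) (using Pythagorean identity)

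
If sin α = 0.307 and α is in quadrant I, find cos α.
cos α = 0.9517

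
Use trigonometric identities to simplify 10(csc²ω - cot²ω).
10(csc²ω - cot²ω) = 10 (using Pythagorean identity)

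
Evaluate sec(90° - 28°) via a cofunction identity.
sec(90° - 28°) = csc(28°) = 2.13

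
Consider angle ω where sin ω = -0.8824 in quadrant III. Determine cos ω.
cos ω = ±√(1 - sin²ω) = -0.4705 (negative in QIII)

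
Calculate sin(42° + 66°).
sin(42° + 66°) = sin 42° cos 66° + cos 42° sin 66° = 0.9511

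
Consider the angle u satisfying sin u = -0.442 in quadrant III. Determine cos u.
cos u = ±√(1 - sin²u) = -0.897 (negative in QIII)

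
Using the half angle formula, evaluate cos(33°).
cos(33°) = √((1 + cos 66°)/2) = 0.8387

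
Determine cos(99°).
cos(99°) = -0.1564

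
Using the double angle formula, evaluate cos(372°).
cos(372°) = cos²186° - sin²186° = 0.9781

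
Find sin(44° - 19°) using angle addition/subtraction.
sin(44° - 19°) = sin 44° cos 19° - cos 44° sin 19° = 0.4226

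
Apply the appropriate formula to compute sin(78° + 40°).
sin(78° + 40°) = sin 78° cos 40° + cos 78° sin 40° = 0.8829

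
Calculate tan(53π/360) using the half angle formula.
tan(53π/360) = sin 53π/180 / (1 + cos 53π/180) = 0.4986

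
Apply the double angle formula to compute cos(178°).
cos(178°) = cos²89° - sin²89° = -0.9994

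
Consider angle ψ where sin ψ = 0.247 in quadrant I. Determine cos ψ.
cos ψ = √(1 - sin²ψ) = 0.969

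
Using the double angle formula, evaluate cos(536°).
cos(536°) = cos²268° - sin²268° = -0.9976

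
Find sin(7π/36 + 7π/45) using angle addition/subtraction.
sin(7π/36 + 7π/45) = sin 7π/36 cos 7π/45 + cos 7π/36 sin 7π/45 = 0.891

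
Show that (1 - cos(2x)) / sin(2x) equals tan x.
LHS = 2sin²x / (2 sin x cos x) = sin x/cos x = tan x = RHS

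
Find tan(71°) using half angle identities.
tan(71°) = sin 142° / (1 + cos 142°) = 2.904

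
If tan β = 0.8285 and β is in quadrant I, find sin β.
sin β = 0.638 (using tan²β + 1 = sec²β)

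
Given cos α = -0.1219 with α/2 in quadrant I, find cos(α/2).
cos(α/2) = ±√((1 + cos α)/2); positive since α/2 ∈ QI, so cos(α/2) = 0.6626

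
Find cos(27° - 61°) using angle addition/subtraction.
cos(27° - 61°) = cos 27° cos 61° + sin 27° sin 61° = 0.829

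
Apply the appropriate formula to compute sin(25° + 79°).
sin(25° + 79°) = sin 25° cos 79° + cos 25° sin 79° = 0.9703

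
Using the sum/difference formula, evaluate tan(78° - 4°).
tan(78° - 4°) = (tan 78° - tan 4°)/(1 + tan 78° tan 4°) = 3.487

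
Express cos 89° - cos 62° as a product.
cos 89° - cos 62° = -2 sin(75.5°) sin(13.5°)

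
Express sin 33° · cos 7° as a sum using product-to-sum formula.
sin 33° cos 7° = (1/2)[sin(33°+7°) + sin(33°-7°)]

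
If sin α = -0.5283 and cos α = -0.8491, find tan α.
tan α = sin α / cos α = 0.6222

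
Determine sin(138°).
sin(138°) = 0.6691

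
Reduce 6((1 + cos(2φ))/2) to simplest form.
6((1 + cos(2φ))/2) = 6(cos²φ) (using Power reduction)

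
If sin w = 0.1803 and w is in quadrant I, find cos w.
cos w = 0.9836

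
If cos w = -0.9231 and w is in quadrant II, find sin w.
sin w = 0.3846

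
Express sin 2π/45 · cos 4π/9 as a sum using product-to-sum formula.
sin 2π/45 cos 4π/9 = (1/2)[sin(2π/45+4π/9) + sin(2π/45-4π/9)]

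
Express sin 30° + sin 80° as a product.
sin 30° + sin 80° = 2 sin(55°) cos(-25°)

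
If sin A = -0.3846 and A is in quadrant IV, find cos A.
cos A = 0.9231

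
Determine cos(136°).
cos(136°) = -0.7193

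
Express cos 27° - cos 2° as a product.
cos 27° - cos 2° = -2 sin(14.5°) sin(12.5°)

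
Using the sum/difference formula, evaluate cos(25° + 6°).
cos(25° + 6°) = cos 25° cos 6° - sin 25° sin 6° = 0.8572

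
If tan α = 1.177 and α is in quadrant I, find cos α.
cos α = 0.6475 (using tan²α + 1 = sec²α)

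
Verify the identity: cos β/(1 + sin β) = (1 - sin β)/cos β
RHS = (1 - sin β)(1 + sin β) / (cos β(1 + sin β)) = (1 - sin²β) / (cos β(1 + sin β)) = cos²β / (cos β(1 + sin β)) = cos β/(1 + sin β) = LHS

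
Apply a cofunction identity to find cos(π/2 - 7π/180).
cos(π/2 - 7π/180) = sin(7π/180) = 0.1219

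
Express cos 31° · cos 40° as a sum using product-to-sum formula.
cos 31° cos 40° = (1/2)[cos(31°-40°) + cos(31°+40°)]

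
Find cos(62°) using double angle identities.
cos(62°) = cos²31° - sin²31° = 0.4695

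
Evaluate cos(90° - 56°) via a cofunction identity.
cos(90° - 56°) = sin(56°) = 0.829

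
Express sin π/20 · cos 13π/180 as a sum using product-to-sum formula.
sin π/20 cos 13π/180 = (1/2)[sin(π/20+13π/180) + sin(π/20-13π/180)]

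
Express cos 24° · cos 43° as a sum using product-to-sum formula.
cos 24° cos 43° = (1/2)[cos(24°-43°) + cos(24°+43°)]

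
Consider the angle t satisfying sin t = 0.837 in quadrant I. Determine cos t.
cos t = √(1 - sin²t) = 0.5472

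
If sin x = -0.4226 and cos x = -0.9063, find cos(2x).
cos(2x) = cos²x - sin²x = 0.6428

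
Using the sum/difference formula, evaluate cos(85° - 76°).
cos(85° - 76°) = cos 85° cos 76° + sin 85° sin 76° = 0.9877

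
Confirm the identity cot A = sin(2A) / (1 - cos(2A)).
RHS = 2 sin A cos A / (2sin²A) = cos A/sin A = cot A = LHS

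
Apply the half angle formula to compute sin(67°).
sin(67°) = √((1 - cos 134°)/2) = 0.9205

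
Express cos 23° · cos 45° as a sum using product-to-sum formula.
cos 23° cos 45° = (1/2)[cos(23°-45°) + cos(23°+45°)]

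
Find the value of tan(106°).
tan(106°) = -3.487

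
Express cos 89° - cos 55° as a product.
cos 89° - cos 55° = -2 sin(72°) sin(17°)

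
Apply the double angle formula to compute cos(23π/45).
cos(23π/45) = cos²23π/90 - sin²23π/90 = -0.0349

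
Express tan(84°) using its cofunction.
tan(84°) = cot(90° - 84°) = cot(6°)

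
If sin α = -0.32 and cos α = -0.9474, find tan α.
tan α = sin α / cos α = 0.3378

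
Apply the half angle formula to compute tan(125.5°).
tan(125.5°) = sin 251° / (1 + cos 251°) = -1.402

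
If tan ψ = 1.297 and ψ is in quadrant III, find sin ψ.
sin ψ = -0.7919 (using tan²ψ + 1 = sec²ψ)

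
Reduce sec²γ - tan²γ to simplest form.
sec²γ - tan²γ = 1 (using Pythagorean identity)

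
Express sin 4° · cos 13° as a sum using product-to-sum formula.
sin 4° cos 13° = (1/2)[sin(4°+13°) + sin(4°-13°)]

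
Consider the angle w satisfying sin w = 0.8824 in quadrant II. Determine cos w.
cos w = ±√(1 - sin²w) = -0.4705 (negative in QII)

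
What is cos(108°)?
cos(108°) = -0.309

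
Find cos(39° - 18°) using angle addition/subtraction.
cos(39° - 18°) = cos 39° cos 18° + sin 39° sin 18° = 0.9336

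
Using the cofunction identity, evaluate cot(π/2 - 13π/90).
cot(π/2 - 13π/90) = tan(13π/90) = 0.4877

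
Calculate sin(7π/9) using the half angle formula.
sin(7π/9) = √((1 - cos 14π/9)/2) = 0.6428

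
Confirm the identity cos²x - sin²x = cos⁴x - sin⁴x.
RHS = (cos²x - sin²x)(cos²x + sin²x) = (cos²x - sin²x) · 1 = cos²x - sin²x = LHS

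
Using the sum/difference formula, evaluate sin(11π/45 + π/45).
sin(11π/45 + π/45) = sin 11π/45 cos π/45 + cos 11π/45 sin π/45 = 0.7431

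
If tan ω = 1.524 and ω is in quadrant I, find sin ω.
sin ω = 0.8361 (using tan²ω + 1 = sec²ω)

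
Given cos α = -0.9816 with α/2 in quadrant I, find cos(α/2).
cos(α/2) = ±√((1 + cos α)/2); positive since α/2 ∈ QI, so cos(α/2) = 0.09592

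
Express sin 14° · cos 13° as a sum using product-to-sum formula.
sin 14° cos 13° = (1/2)[sin(14°+13°) + sin(14°-13°)]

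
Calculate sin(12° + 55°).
sin(12° + 55°) = sin 12° cos 55° + cos 12° sin 55° = 0.9205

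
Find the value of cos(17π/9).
cos(17π/9) = 0.9397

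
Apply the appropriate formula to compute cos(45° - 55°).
cos(45° - 55°) = cos 45° cos 55° + sin 45° sin 55° = 0.9848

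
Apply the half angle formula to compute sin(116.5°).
sin(116.5°) = √((1 - cos 233°)/2) = 0.8949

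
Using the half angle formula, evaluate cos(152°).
cos(152°) = -√((1 + cos 304°)/2) = -0.8829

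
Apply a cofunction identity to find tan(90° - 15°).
tan(90° - 15°) = cot(15°) = 2+√3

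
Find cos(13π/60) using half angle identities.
cos(13π/60) = √((1 + cos 13π/30)/2) = 0.7771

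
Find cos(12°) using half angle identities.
cos(12°) = √((1 + cos 24°)/2) = 0.9781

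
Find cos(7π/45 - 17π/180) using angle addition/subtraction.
cos(7π/45 - 17π/180) = cos 7π/45 cos 17π/180 + sin 7π/45 sin 17π/180 = 0.9816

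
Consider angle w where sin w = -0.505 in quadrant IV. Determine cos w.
cos w = √(1 - sin²w) = 0.8631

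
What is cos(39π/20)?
cos(39π/20) = 0.9877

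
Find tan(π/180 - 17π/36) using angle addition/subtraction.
tan(π/180 - 17π/36) = (tan π/180 - tan 17π/36)/(1 + tan π/180 tan 17π/36) = -9.514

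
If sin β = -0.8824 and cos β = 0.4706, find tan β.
tan β = sin β / cos β = -1.875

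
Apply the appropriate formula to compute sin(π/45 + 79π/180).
sin(π/45 + 79π/180) = sin π/45 cos 79π/180 + cos π/45 sin 79π/180 = 0.9925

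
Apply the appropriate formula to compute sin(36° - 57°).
sin(36° - 57°) = sin 36° cos 57° - cos 36° sin 57° = -0.3584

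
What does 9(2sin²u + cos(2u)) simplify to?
9(2sin²u + cos(2u)) = 9 (using Double angle)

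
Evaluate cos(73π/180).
cos(73π/180) = 0.2924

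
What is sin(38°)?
sin(38°) = 0.6157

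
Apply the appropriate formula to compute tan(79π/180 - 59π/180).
tan(79π/180 - 59π/180) = (tan 79π/180 - tan 59π/180)/(1 + tan 79π/180 tan 59π/180) = 0.364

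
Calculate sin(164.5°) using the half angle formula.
sin(164.5°) = √((1 - cos 329°)/2) = 0.2672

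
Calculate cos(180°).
cos(180°) = -1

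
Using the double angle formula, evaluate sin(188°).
sin(188°) = 2 sin 94° cos 94° = -0.1392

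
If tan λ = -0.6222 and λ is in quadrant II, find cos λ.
cos λ = -0.8491 (using tan²λ + 1 = sec²λ)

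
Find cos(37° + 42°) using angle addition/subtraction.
cos(37° + 42°) = cos 37° cos 42° - sin 37° sin 42° = 0.1908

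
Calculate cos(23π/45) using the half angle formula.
cos(23π/45) = -√((1 + cos 46π/45)/2) = -0.0349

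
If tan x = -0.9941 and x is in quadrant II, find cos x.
cos x = -0.7092 (using tan²x + 1 = sec²x)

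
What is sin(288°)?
sin(288°) = -0.9511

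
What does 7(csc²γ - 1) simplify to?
7(csc²γ - 1) = 7(cot²γ) (using Pythagorean identity)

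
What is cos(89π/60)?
cos(89π/60) = -0.05234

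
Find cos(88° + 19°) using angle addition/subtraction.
cos(88° + 19°) = cos 88° cos 19° - sin 88° sin 19° = -0.2924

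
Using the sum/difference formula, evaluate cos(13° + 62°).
cos(13° + 62°) = cos 13° cos 62° - sin 13° sin 62° = (√6-√2)/4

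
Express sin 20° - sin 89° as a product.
sin 20° - sin 89° = 2 cos(54.5°) sin(-34.5°)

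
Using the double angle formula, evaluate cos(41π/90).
cos(41π/90) = cos²41π/180 - sin²41π/180 = 0.1392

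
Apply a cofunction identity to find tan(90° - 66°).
tan(90° - 66°) = cot(66°) = 0.4452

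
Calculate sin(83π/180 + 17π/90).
sin(83π/180 + 17π/90) = sin 83π/180 cos 17π/90 + cos 83π/180 sin 17π/90 = 0.891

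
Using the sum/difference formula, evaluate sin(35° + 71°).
sin(35° + 71°) = sin 35° cos 71° + cos 35° sin 71° = 0.9613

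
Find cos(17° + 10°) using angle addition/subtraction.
cos(17° + 10°) = cos 17° cos 10° - sin 17° sin 10° = 0.891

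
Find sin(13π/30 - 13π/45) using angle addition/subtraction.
sin(13π/30 - 13π/45) = sin 13π/30 cos 13π/45 - cos 13π/30 sin 13π/45 = 0.4384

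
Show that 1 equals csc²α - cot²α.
RHS = 1/sin²α - cos²α/sin²α = (1 - cos²α)/sin²α = sin²α/sin²α = 1 = LHS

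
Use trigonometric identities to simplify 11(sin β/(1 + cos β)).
11(sin β/(1 + cos β)) = 11(tan(β/2)) (using Half angle)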